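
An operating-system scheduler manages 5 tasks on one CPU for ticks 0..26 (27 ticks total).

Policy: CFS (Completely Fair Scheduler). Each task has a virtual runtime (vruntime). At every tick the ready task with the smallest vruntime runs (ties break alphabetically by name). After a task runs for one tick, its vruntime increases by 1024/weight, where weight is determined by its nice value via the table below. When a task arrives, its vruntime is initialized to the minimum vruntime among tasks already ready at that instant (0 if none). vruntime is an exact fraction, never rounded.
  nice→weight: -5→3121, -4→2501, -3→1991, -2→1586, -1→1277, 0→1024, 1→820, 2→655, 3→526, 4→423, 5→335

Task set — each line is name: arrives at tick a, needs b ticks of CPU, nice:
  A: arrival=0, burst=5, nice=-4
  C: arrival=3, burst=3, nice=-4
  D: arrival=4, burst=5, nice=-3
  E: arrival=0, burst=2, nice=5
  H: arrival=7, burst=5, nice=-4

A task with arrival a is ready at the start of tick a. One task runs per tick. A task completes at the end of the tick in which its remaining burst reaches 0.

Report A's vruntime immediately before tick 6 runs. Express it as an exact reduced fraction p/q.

t=0: vr[A=0 E=0] → run A
t=1: vr[A=1024/2501 E=0] → run E
t=2: vr[A=1024/2501 E=1024/335] → run A
t=3: vr[A=2048/2501 C=2048/2501 E=1024/335] → run A
t=4: vr[A=3072/2501 C=2048/2501 D=2048/2501 E=1024/335] → run C
t=5: vr[A=3072/2501 C=3072/2501 D=2048/2501 E=1024/335] → run D
t=6: vr[A=3072/2501 C=3072/2501 D=6638592/4979491 E=1024/335] → run A
t=7: vr[A=4096/2501 C=3072/2501 D=6638592/4979491 E=1024/335 H=3072/2501] → run C
t=8: vr[A=4096/2501 C=4096/2501 D=6638592/4979491 E=1024/335 H=3072/2501] → run H
t=9: vr[A=4096/2501 C=4096/2501 D=6638592/4979491 E=1024/335 H=4096/2501] → run D
t=10: vr[A=4096/2501 C=4096/2501 D=9199616/4979491 E=1024/335 H=4096/2501] → run A
t=11: vr[C=4096/2501 D=9199616/4979491 E=1024/335 H=4096/2501] → run C
t=12: vr[D=9199616/4979491 E=1024/335 H=4096/2501] → run H
t=13: vr[D=9199616/4979491 E=1024/335 H=5120/2501] → run D
t=14: vr[D=11760640/4979491 E=1024/335 H=5120/2501] → run H
t=15: vr[D=11760640/4979491 E=1024/335 H=6144/2501] → run D
t=16: vr[D=14321664/4979491 E=1024/335 H=6144/2501] → run H
t=17: vr[D=14321664/4979491 E=1024/335 H=7168/2501] → run H
t=18: vr[D=14321664/4979491 E=1024/335] → run D
t=19: vr[E=1024/335] → run E
t=20: (idle)
t=21: (idle)
t=22: (idle)
t=23: (idle)
t=24: (idle)
t=25: (idle)
t=26: (idle)

vruntime(A, start of tick 6) = 3072/2501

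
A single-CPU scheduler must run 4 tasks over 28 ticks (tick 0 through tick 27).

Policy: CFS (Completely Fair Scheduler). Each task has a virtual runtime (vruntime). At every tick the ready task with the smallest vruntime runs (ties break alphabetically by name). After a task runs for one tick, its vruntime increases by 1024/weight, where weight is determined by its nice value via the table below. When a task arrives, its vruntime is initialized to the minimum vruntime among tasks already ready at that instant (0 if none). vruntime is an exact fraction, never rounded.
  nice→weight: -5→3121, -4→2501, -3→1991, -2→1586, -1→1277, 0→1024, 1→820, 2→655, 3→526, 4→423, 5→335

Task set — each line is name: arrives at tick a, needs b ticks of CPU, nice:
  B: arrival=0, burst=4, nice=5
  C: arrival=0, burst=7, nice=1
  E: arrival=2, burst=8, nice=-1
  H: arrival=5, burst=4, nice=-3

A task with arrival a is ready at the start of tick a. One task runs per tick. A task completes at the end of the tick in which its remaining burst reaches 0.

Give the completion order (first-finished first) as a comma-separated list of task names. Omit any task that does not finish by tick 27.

completion order = H, E, C, B

t=0: vr[B=0 C=0] → run B
t=1: vr[B=1024/335 C=0] → run C
t=2: vr[B=1024/335 C=256/205 E=256/205] → run C
t=3: vr[B=1024/335 C=512/205 E=256/205] → run E
t=4: vr[B=1024/335 C=512/205 E=536832/261785] → run E
t=5: vr[B=1024/335 C=512/205 E=746752/261785 H=512/205] → run C
t=6: vr[B=1024/335 C=768/205 E=746752/261785 H=512/205] → run H
t=7: vr[B=1024/335 C=768/205 E=746752/261785 H=1229312/408155] → run E
t=8: vr[B=1024/335 C=768/205 E=956672/261785 H=1229312/408155] → run H
t=9: vr[B=1024/335 C=768/205 E=956672/261785 H=1439232/408155] → run B
t=10: vr[B=2048/335 C=768/205 E=956672/261785 H=1439232/408155] → run H
t=11: vr[B=2048/335 C=768/205 E=956672/261785 H=1649152/408155] → run E
t=12: vr[B=2048/335 C=768/205 E=1166592/261785 H=1649152/408155] → run C
t=13: vr[B=2048/335 C=1024/205 E=1166592/261785 H=1649152/408155] → run H
t=14: vr[B=2048/335 C=1024/205 E=1166592/261785] → run E
t=15: vr[B=2048/335 C=1024/205 E=1376512/261785] → run C
t=16: vr[B=2048/335 C=256/41 E=1376512/261785] → run E
t=17: vr[B=2048/335 C=256/41 E=1586432/261785] → run E
t=18: vr[B=2048/335 C=256/41 E=1796352/261785] → run B
t=19: vr[B=3072/335 C=256/41 E=1796352/261785] → run C
t=20: vr[B=3072/335 C=1536/205 E=1796352/261785] → run E
t=21: vr[B=3072/335 C=1536/205] → run C
t=22: vr[B=3072/335] → run B
t=23: (idle)
t=24: (idle)
t=25: (idle)
t=26: (idle)
t=27: (idle)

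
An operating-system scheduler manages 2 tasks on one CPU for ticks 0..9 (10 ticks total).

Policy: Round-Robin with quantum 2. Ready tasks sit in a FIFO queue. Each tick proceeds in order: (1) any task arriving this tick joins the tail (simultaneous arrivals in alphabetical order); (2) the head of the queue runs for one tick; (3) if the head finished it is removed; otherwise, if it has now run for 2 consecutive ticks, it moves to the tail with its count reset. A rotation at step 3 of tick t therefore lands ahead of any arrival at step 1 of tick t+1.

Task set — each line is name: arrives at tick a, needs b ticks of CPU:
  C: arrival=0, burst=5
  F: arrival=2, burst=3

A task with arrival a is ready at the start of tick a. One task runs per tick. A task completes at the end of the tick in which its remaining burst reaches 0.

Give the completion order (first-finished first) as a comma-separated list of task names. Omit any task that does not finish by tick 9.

completion order = C, F

t=0: queue=[C] q_used=0 → run C
t=1: queue=[C] q_used=1 → run C
t=2: queue=[C,F] q_used=0 → run C
t=3: queue=[C,F] q_used=1 → run C
t=4: queue=[F,C] q_used=0 → run F
t=5: queue=[F,C] q_used=1 → run F
t=6: queue=[C,F] q_used=0 → run C
t=7: queue=[F] q_used=0 → run F
t=8: (idle)
t=9: (idle)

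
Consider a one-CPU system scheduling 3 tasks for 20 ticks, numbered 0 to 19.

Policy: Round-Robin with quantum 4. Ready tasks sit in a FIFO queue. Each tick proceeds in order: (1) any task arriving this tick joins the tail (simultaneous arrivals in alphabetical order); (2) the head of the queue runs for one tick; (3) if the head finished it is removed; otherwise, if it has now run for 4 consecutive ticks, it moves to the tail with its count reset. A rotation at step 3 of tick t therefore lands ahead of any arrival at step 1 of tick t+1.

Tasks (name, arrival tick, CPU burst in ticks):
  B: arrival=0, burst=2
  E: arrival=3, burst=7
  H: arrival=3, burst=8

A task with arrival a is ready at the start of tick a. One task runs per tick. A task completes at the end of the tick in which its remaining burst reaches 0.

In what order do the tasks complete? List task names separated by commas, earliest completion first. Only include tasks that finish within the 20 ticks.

completion order = B, E, H

t=0: queue=[B] q_used=0 → run B
t=1: queue=[B] q_used=1 → run B
t=2: (idle)
t=3: queue=[E,H] q_used=0 → run E
t=4: queue=[E,H] q_used=1 → run E
t=5: queue=[E,H] q_used=2 → run E
t=6: queue=[E,H] q_used=3 → run E
t=7: queue=[H,E] q_used=0 → run H
t=8: queue=[H,E] q_used=1 → run H
t=9: queue=[H,E] q_used=2 → run H
t=10: queue=[H,E] q_used=3 → run H
t=11: queue=[E,H] q_used=0 → run E
t=12: queue=[E,H] q_used=1 → run E
t=13: queue=[E,H] q_used=2 → run E
t=14: queue=[H] q_used=0 → run H
t=15: queue=[H] q_used=1 → run H
t=16: queue=[H] q_used=2 → run H
t=17: queue=[H] q_used=3 → run H
t=18: (idle)
t=19: (idle)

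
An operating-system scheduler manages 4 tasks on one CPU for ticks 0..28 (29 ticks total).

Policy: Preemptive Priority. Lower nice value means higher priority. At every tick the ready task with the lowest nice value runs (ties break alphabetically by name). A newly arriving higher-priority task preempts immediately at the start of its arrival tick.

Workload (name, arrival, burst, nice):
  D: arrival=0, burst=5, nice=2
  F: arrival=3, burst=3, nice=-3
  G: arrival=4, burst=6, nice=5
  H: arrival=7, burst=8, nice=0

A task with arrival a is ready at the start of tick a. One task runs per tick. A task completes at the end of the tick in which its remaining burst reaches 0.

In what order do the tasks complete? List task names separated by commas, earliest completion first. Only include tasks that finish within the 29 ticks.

t=0: ready={D} → run D
t=1: ready={D} → run D
t=2: ready={D} → run D
t=3: ready={D,F} → run F
t=4: ready={D,F,G} → run F
t=5: ready={D,F,G} → run F
t=6: ready={D,G} → run D
t=7: ready={D,G,H} → run H
t=8: ready={D,G,H} → run H
t=9: ready={D,G,H} → run H
t=10: ready={D,G,H} → run H
t=11: ready={D,G,H} → run H
t=12: ready={D,G,H} → run H
t=13: ready={D,G,H} → run H
t=14: ready={D,G,H} → run H
t=15: ready={D,G} → run D
t=16: ready={G} → run G
t=17: ready={G} → run G
t=18: ready={G} → run G
t=19: ready={G} → run G
t=20: ready={G} → run G
t=21: ready={G} → run G
t=22: (idle)
t=23: (idle)
t=24: (idle)
t=25: (idle)
t=26: (idle)
t=27: (idle)
t=28: (idle)

completion order = F, H, D, G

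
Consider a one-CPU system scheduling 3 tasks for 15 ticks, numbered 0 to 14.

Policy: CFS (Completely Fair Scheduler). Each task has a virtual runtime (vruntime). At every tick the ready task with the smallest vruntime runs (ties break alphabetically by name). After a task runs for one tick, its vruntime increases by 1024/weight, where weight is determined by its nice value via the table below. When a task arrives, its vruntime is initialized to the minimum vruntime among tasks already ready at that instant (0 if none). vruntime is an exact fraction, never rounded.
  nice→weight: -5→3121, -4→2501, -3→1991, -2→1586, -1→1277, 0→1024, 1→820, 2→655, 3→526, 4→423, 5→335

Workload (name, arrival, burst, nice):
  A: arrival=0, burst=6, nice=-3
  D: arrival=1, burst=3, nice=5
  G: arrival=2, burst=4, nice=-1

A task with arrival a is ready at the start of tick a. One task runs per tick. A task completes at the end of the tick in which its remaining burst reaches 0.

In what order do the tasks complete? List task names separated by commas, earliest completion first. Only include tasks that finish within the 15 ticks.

completion order = A, G, D

t=0: vr[A=0] → run A
t=1: vr[A=1024/1991 D=1024/1991] → run A
t=2: vr[A=2048/1991 D=1024/1991 G=1024/1991] → run D
t=3: vr[A=2048/1991 D=2381824/666985 G=1024/1991] → run G
t=4: vr[A=2048/1991 D=2381824/666985 G=3346432/2542507] → run A
t=5: vr[A=3072/1991 D=2381824/666985 G=3346432/2542507] → run G
t=6: vr[A=3072/1991 D=2381824/666985 G=5385216/2542507] → run A
t=7: vr[A=4096/1991 D=2381824/666985 G=5385216/2542507] → run A
t=8: vr[A=5120/1991 D=2381824/666985 G=5385216/2542507] → run G
t=9: vr[A=5120/1991 D=2381824/666985 G=7424000/2542507] → run A
t=10: vr[D=2381824/666985 G=7424000/2542507] → run G
t=11: vr[D=2381824/666985] → run D
t=12: vr[D=4420608/666985] → run D
t=13: (idle)
t=14: (idle)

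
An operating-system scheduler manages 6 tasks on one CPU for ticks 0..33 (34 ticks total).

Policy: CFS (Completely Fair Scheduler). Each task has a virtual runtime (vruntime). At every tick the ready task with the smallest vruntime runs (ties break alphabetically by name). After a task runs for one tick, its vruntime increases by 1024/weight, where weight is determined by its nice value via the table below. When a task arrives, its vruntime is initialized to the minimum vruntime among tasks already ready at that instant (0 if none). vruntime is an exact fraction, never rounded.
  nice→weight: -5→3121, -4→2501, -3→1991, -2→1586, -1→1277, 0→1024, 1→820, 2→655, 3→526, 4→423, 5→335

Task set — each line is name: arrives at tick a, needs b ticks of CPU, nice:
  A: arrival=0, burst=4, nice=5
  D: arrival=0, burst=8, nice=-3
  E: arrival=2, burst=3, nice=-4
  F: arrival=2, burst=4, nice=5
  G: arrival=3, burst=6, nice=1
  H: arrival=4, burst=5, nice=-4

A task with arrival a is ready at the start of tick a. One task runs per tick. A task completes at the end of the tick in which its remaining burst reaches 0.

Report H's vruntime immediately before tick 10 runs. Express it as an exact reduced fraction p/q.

t=0: vr[A=0 D=0] → run A
t=1: vr[A=1024/335 D=0] → run D
t=2: vr[A=1024/335 D=1024/1991 E=1024/1991 F=1024/1991] → run D
t=3: vr[A=1024/335 D=2048/1991 E=1024/1991 F=1024/1991 G=1024/1991] → run E
t=4: vr[A=1024/335 D=2048/1991 E=4599808/4979491 F=1024/1991 G=1024/1991 H=1024/1991] → run F
t=5: vr[A=1024/335 D=2048/1991 E=4599808/4979491 F=2381824/666985 G=1024/1991 H=1024/1991] → run G
t=6: vr[A=1024/335 D=2048/1991 E=4599808/4979491 F=2381824/666985 G=719616/408155 H=1024/1991] → run H
t=7: vr[A=1024/335 D=2048/1991 E=4599808/4979491 F=2381824/666985 G=719616/408155 H=4599808/4979491] → run E
t=8: vr[A=1024/335 D=2048/1991 E=6638592/4979491 F=2381824/666985 G=719616/408155 H=4599808/4979491] → run H
t=9: vr[A=1024/335 D=2048/1991 E=6638592/4979491 F=2381824/666985 G=719616/408155 H=6638592/4979491] → run D
t=10: vr[A=1024/335 D=3072/1991 E=6638592/4979491 F=2381824/666985 G=719616/408155 H=6638592/4979491] → run E
t=11: vr[A=1024/335 D=3072/1991 F=2381824/666985 G=719616/408155 H=6638592/4979491] → run H
t=12: vr[A=1024/335 D=3072/1991 F=2381824/666985 G=719616/408155 H=8677376/4979491] → run D
t=13: vr[A=1024/335 D=4096/1991 F=2381824/666985 G=719616/408155 H=8677376/4979491] → run H
t=14: vr[A=1024/335 D=4096/1991 F=2381824/666985 G=719616/408155 H=10716160/4979491] → run G
t=15: vr[A=1024/335 D=4096/1991 F=2381824/666985 G=1229312/408155 H=10716160/4979491] → run D
t=16: vr[A=1024/335 D=5120/1991 F=2381824/666985 G=1229312/408155 H=10716160/4979491] → run H
t=17: vr[A=1024/335 D=5120/1991 F=2381824/666985 G=1229312/408155] → run D
t=18: vr[A=1024/335 D=6144/1991 F=2381824/666985 G=1229312/408155] → run G
t=19: vr[A=1024/335 D=6144/1991 F=2381824/666985 G=1739008/408155] → run A
t=20: vr[A=2048/335 D=6144/1991 F=2381824/666985 G=1739008/408155] → run D
t=21: vr[A=2048/335 D=7168/1991 F=2381824/666985 G=1739008/408155] → run F
t=22: vr[A=2048/335 D=7168/1991 F=4420608/666985 G=1739008/408155] → run D
t=23: vr[A=2048/335 F=4420608/666985 G=1739008/408155] → run G
t=24: vr[A=2048/335 F=4420608/666985 G=2248704/408155] → run G
t=25: vr[A=2048/335 F=4420608/666985 G=551680/81631] → run A
t=26: vr[A=3072/335 F=4420608/666985 G=551680/81631] → run F
t=27: vr[A=3072/335 F=6459392/666985 G=551680/81631] → run G
t=28: vr[A=3072/335 F=6459392/666985] → run A
t=29: vr[F=6459392/666985] → run F
t=30: (idle)
t=31: (idle)
t=32: (idle)
t=33: (idle)

vruntime(H, start of tick 10) = 6638592/4979491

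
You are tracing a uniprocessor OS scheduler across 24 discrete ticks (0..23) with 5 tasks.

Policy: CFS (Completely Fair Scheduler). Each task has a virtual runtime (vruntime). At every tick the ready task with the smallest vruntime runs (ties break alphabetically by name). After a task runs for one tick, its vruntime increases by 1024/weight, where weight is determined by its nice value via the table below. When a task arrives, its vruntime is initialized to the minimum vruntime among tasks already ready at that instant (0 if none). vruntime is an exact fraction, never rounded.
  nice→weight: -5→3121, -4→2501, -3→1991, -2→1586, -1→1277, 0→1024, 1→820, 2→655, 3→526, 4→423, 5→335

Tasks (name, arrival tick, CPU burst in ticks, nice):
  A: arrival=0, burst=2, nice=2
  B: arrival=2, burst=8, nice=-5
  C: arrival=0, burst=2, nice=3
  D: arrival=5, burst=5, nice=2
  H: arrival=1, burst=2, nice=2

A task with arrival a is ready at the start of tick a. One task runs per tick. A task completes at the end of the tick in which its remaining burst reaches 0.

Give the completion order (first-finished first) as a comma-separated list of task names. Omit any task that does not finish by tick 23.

t=0: vr[A=0 C=0] → run A
t=1: vr[A=1024/655 C=0 H=0] → run C
t=2: vr[A=1024/655 B=0 C=512/263 H=0] → run B
t=3: vr[A=1024/655 B=1024/3121 C=512/263 H=0] → run H
t=4: vr[A=1024/655 B=1024/3121 C=512/263 H=1024/655] → run B
t=5: vr[A=1024/655 B=2048/3121 C=512/263 D=2048/3121 H=1024/655] → run B
t=6: vr[A=1024/655 B=3072/3121 C=512/263 D=2048/3121 H=1024/655] → run D
t=7: vr[A=1024/655 B=3072/3121 C=512/263 D=4537344/2044255 H=1024/655] → run B
t=8: vr[A=1024/655 B=4096/3121 C=512/263 D=4537344/2044255 H=1024/655] → run B
t=9: vr[A=1024/655 B=5120/3121 C=512/263 D=4537344/2044255 H=1024/655] → run A
t=10: vr[B=5120/3121 C=512/263 D=4537344/2044255 H=1024/655] → run H
t=11: vr[B=5120/3121 C=512/263 D=4537344/2044255] → run B
t=12: vr[B=6144/3121 C=512/263 D=4537344/2044255] → run C
t=13: vr[B=6144/3121 D=4537344/2044255] → run B
t=14: vr[B=7168/3121 D=4537344/2044255] → run D
t=15: vr[B=7168/3121 D=7733248/2044255] → run B
t=16: vr[D=7733248/2044255] → run D
t=17: vr[D=10929152/2044255] → run D
t=18: vr[D=14125056/2044255] → run D
t=19: (idle)
t=20: (idle)
t=21: (idle)
t=22: (idle)
t=23: (idle)

completion order = A, H, C, B, D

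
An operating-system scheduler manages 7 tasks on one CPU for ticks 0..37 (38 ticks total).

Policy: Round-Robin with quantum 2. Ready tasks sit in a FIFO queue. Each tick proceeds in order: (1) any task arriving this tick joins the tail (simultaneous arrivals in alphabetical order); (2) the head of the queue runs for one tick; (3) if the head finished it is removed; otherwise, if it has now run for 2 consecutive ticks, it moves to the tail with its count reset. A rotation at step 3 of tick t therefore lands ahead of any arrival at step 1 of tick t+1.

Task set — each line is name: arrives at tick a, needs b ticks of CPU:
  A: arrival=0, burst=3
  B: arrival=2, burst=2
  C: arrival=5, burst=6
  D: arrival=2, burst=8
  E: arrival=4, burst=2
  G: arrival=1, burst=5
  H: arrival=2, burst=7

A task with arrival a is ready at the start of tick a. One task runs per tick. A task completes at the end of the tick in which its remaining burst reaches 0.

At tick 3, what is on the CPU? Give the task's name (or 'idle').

t=0: queue=[A] q_used=0 → run A
t=1: queue=[A,G] q_used=1 → run A
t=2: queue=[G,A,B,D,H] q_used=0 → run G
t=3: queue=[G,A,B,D,H] q_used=1 → run G
t=4: queue=[A,B,D,H,G,E] q_used=0 → run A
t=5: queue=[B,D,H,G,E,C] q_used=0 → run B
t=6: queue=[B,D,H,G,E,C] q_used=1 → run B
t=7: queue=[D,H,G,E,C] q_used=0 → run D
t=8: queue=[D,H,G,E,C] q_used=1 → run D
t=9: queue=[H,G,E,C,D] q_used=0 → run H
t=10: queue=[H,G,E,C,D] q_used=1 → run H
t=11: queue=[G,E,C,D,H] q_used=0 → run G
t=12: queue=[G,E,C,D,H] q_used=1 → run G
t=13: queue=[E,C,D,H,G] q_used=0 → run E
t=14: queue=[E,C,D,H,G] q_used=1 → run E
t=15: queue=[C,D,H,G] q_used=0 → run C
t=16: queue=[C,D,H,G] q_used=1 → run C
t=17: queue=[D,H,G,C] q_used=0 → run D
t=18: queue=[D,H,G,C] q_used=1 → run D
t=19: queue=[H,G,C,D] q_used=0 → run H
t=20: queue=[H,G,C,D] q_used=1 → run H
t=21: queue=[G,C,D,H] q_used=0 → run G
t=22: queue=[C,D,H] q_used=0 → run C
t=23: queue=[C,D,H] q_used=1 → run C
t=24: queue=[D,H,C] q_used=0 → run D
t=25: queue=[D,H,C] q_used=1 → run D
t=26: queue=[H,C,D] q_used=0 → run H
t=27: queue=[H,C,D] q_used=1 → run H
t=28: queue=[C,D,H] q_used=0 → run C
t=29: queue=[C,D,H] q_used=1 → run C
t=30: queue=[D,H] q_used=0 → run D
t=31: queue=[D,H] q_used=1 → run D
t=32: queue=[H] q_used=0 → run H
t=33: (idle)
t=34: (idle)
t=35: (idle)
t=36: (idle)
t=37: (idle)

running at tick 3 = G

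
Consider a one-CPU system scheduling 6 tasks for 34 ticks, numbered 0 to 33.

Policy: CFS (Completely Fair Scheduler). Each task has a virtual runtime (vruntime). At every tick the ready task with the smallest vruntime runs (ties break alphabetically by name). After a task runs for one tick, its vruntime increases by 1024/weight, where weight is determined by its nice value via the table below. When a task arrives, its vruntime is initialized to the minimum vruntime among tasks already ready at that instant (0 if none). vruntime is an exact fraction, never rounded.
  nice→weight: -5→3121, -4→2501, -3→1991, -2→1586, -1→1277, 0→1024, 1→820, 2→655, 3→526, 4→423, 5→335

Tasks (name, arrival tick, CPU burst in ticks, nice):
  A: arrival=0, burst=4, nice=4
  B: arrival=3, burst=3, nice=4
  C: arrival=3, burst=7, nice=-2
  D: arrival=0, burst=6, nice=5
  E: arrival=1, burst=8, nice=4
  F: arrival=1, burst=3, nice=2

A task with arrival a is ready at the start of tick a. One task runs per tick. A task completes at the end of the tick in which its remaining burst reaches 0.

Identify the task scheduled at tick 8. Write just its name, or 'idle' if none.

t=0: vr[A=0 D=0] → run A
t=1: vr[A=1024/423 D=0 E=0 F=0] → run D
t=2: vr[A=1024/423 D=1024/335 E=0 F=0] → run E
t=3: vr[A=1024/423 B=0 C=0 D=1024/335 E=1024/423 F=0] → run B
t=4: vr[A=1024/423 B=1024/423 C=0 D=1024/335 E=1024/423 F=0] → run C
t=5: vr[A=1024/423 B=1024/423 C=512/793 D=1024/335 E=1024/423 F=0] → run F
t=6: vr[A=1024/423 B=1024/423 C=512/793 D=1024/335 E=1024/423 F=1024/655] → run C
t=7: vr[A=1024/423 B=1024/423 C=1024/793 D=1024/335 E=1024/423 F=1024/655] → run C
t=8: vr[A=1024/423 B=1024/423 C=1536/793 D=1024/335 E=1024/423 F=1024/655] → run F
t=9: vr[A=1024/423 B=1024/423 C=1536/793 D=1024/335 E=1024/423 F=2048/655] → run C
t=10: vr[A=1024/423 B=1024/423 C=2048/793 D=1024/335 E=1024/423 F=2048/655] → run A
t=11: vr[A=2048/423 B=1024/423 C=2048/793 D=1024/335 E=1024/423 F=2048/655] → run B
t=12: vr[A=2048/423 B=2048/423 C=2048/793 D=1024/335 E=1024/423 F=2048/655] → run E
t=13: vr[A=2048/423 B=2048/423 C=2048/793 D=1024/335 E=2048/423 F=2048/655] → run C
t=14: vr[A=2048/423 B=2048/423 C=2560/793 D=1024/335 E=2048/423 F=2048/655] → run D
t=15: vr[A=2048/423 B=2048/423 C=2560/793 D=2048/335 E=2048/423 F=2048/655] → run F
t=16: vr[A=2048/423 B=2048/423 C=2560/793 D=2048/335 E=2048/423] → run C
t=17: vr[A=2048/423 B=2048/423 C=3072/793 D=2048/335 E=2048/423] → run C
t=18: vr[A=2048/423 B=2048/423 D=2048/335 E=2048/423] → run A
t=19: vr[A=1024/141 B=2048/423 D=2048/335 E=2048/423] → run B
t=20: vr[A=1024/141 D=2048/335 E=2048/423] → run E
t=21: vr[A=1024/141 D=2048/335 E=1024/141] → run D
t=22: vr[A=1024/141 D=3072/335 E=1024/141] → run A
t=23: vr[D=3072/335 E=1024/141] → run E
t=24: vr[D=3072/335 E=4096/423] → run D
t=25: vr[D=4096/335 E=4096/423] → run E
t=26: vr[D=4096/335 E=5120/423] → run E
t=27: vr[D=4096/335 E=2048/141] → run D
t=28: vr[D=1024/67 E=2048/141] → run E
t=29: vr[D=1024/67 E=7168/423] → run D
t=30: vr[E=7168/423] → run E
t=31: (idle)
t=32: (idle)
t=33: (idle)

running at tick 8 = F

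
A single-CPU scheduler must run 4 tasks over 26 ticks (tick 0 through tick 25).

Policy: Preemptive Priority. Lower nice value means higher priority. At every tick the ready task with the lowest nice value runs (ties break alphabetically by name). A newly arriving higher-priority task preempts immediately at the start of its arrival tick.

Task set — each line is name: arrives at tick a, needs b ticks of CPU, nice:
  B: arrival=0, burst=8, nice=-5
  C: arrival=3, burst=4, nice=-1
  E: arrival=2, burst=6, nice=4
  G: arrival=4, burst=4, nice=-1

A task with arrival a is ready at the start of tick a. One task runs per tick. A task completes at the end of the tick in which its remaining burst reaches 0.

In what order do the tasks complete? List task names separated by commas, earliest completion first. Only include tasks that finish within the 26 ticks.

t=0: ready={B} → run B
t=1: ready={B} → run B
t=2: ready={B,E} → run B
t=3: ready={B,C,E} → run B
t=4: ready={B,C,E,G} → run B
t=5: ready={B,C,E,G} → run B
t=6: ready={B,C,E,G} → run B
t=7: ready={B,C,E,G} → run B
t=8: ready={C,E,G} → run C
t=9: ready={C,E,G} → run C
t=10: ready={C,E,G} → run C
t=11: ready={C,E,G} → run C
t=12: ready={E,G} → run G
t=13: ready={E,G} → run G
t=14: ready={E,G} → run G
t=15: ready={E,G} → run G
t=16: ready={E} → run E
t=17: ready={E} → run E
t=18: ready={E} → run E
t=19: ready={E} → run E
t=20: ready={E} → run E
t=21: ready={E} → run E
t=22: (idle)
t=23: (idle)
t=24: (idle)
t=25: (idle)

completion order = B, C, G, E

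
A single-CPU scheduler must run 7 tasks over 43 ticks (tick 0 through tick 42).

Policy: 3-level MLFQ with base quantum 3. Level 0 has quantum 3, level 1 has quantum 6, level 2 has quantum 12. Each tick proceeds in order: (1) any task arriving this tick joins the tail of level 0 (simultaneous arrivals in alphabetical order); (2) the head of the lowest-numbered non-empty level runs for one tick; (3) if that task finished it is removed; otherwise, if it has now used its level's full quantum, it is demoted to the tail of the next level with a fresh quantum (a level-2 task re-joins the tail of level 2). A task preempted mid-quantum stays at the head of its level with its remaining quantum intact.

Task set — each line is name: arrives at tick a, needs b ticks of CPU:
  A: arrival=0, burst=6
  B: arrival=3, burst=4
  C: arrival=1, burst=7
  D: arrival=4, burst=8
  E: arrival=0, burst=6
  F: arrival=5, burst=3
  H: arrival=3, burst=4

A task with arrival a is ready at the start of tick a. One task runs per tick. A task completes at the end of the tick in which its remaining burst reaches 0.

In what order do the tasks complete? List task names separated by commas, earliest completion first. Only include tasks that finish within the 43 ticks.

completion order = F, A, E, C, B, H, D

t=0: L0/L1/L2 = AE/-/- → run A
t=1: L0/L1/L2 = AEC/-/- → run A
t=2: L0/L1/L2 = AEC/-/- → run A
t=3: L0/L1/L2 = ECBH/A/- → run E
t=4: L0/L1/L2 = ECBHD/A/- → run E
t=5: L0/L1/L2 = ECBHDF/A/- → run E
t=6: L0/L1/L2 = CBHDF/AE/- → run C
t=7: L0/L1/L2 = CBHDF/AE/- → run C
t=8: L0/L1/L2 = CBHDF/AE/- → run C
t=9: L0/L1/L2 = BHDF/AEC/- → run B
t=10: L0/L1/L2 = BHDF/AEC/- → run B
t=11: L0/L1/L2 = BHDF/AEC/- → run B
t=12: L0/L1/L2 = HDF/AECB/- → run H
t=13: L0/L1/L2 = HDF/AECB/- → run H
t=14: L0/L1/L2 = HDF/AECB/- → run H
t=15: L0/L1/L2 = DF/AECBH/- → run D
t=16: L0/L1/L2 = DF/AECBH/- → run D
t=17: L0/L1/L2 = DF/AECBH/- → run D
t=18: L0/L1/L2 = F/AECBHD/- → run F
t=19: L0/L1/L2 = F/AECBHD/- → run F
t=20: L0/L1/L2 = F/AECBHD/- → run F
t=21: L0/L1/L2 = -/AECBHD/- → run A
t=22: L0/L1/L2 = -/AECBHD/- → run A
t=23: L0/L1/L2 = -/AECBHD/- → run A
t=24: L0/L1/L2 = -/ECBHD/- → run E
t=25: L0/L1/L2 = -/ECBHD/- → run E
t=26: L0/L1/L2 = -/ECBHD/- → run E
t=27: L0/L1/L2 = -/CBHD/- → run C
t=28: L0/L1/L2 = -/CBHD/- → run C
t=29: L0/L1/L2 = -/CBHD/- → run C
t=30: L0/L1/L2 = -/CBHD/- → run C
t=31: L0/L1/L2 = -/BHD/- → run B
t=32: L0/L1/L2 = -/HD/- → run H
t=33: L0/L1/L2 = -/D/- → run D
t=34: L0/L1/L2 = -/D/- → run D
t=35: L0/L1/L2 = -/D/- → run D
t=36: L0/L1/L2 = -/D/- → run D
t=37: L0/L1/L2 = -/D/- → run D
t=38: (idle)
t=39: (idle)
t=40: (idle)
t=41: (idle)
t=42: (idle)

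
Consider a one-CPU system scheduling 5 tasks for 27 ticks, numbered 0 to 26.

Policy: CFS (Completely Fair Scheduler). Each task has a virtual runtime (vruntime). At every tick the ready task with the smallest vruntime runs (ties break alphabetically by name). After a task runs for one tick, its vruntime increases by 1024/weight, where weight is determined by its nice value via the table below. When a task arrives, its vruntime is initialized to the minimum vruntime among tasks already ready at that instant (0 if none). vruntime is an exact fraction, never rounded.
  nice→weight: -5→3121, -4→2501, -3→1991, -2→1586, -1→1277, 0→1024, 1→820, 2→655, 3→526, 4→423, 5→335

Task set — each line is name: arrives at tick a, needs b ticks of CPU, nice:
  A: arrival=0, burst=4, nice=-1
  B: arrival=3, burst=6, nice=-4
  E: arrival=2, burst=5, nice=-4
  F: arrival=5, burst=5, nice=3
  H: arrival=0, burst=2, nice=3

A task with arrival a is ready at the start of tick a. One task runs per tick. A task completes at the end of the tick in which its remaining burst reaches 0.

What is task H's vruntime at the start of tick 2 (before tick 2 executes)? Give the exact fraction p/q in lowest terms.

vruntime(H, start of tick 2) = 512/263

t=0: vr[A=0 H=0] → run A
t=1: vr[A=1024/1277 H=0] → run H
t=2: vr[A=1024/1277 E=1024/1277 H=512/263] → run A
t=3: vr[A=2048/1277 B=1024/1277 E=1024/1277 H=512/263] → run B
t=4: vr[A=2048/1277 B=3868672/3193777 E=1024/1277 H=512/263] → run E
t=5: vr[A=2048/1277 B=3868672/3193777 E=3868672/3193777 F=3868672/3193777 H=512/263] → run B
t=6: vr[A=2048/1277 B=5176320/3193777 E=3868672/3193777 F=3868672/3193777 H=512/263] → run E
t=7: vr[A=2048/1277 B=5176320/3193777 E=5176320/3193777 F=3868672/3193777 H=512/263] → run F
t=8: vr[A=2048/1277 B=5176320/3193777 E=5176320/3193777 F=2652674560/839963351 H=512/263] → run A
t=9: vr[A=3072/1277 B=5176320/3193777 E=5176320/3193777 F=2652674560/839963351 H=512/263] → run B
t=10: vr[A=3072/1277 B=6483968/3193777 E=5176320/3193777 F=2652674560/839963351 H=512/263] → run E
t=11: vr[A=3072/1277 B=6483968/3193777 E=6483968/3193777 F=2652674560/839963351 H=512/263] → run H
t=12: vr[A=3072/1277 B=6483968/3193777 E=6483968/3193777 F=2652674560/839963351] → run B
t=13: vr[A=3072/1277 B=7791616/3193777 E=6483968/3193777 F=2652674560/839963351] → run E
t=14: vr[A=3072/1277 B=7791616/3193777 E=7791616/3193777 F=2652674560/839963351] → run A
t=15: vr[B=7791616/3193777 E=7791616/3193777 F=2652674560/839963351] → run B
t=16: vr[B=9099264/3193777 E=7791616/3193777 F=2652674560/839963351] → run E
t=17: vr[B=9099264/3193777 F=2652674560/839963351] → run B
t=18: vr[F=2652674560/839963351] → run F
t=19: vr[F=4287888384/839963351] → run F
t=20: vr[F=5923102208/839963351] → run F
t=21: vr[F=7558316032/839963351] → run F
t=22: (idle)
t=23: (idle)
t=24: (idle)
t=25: (idle)
t=26: (idle)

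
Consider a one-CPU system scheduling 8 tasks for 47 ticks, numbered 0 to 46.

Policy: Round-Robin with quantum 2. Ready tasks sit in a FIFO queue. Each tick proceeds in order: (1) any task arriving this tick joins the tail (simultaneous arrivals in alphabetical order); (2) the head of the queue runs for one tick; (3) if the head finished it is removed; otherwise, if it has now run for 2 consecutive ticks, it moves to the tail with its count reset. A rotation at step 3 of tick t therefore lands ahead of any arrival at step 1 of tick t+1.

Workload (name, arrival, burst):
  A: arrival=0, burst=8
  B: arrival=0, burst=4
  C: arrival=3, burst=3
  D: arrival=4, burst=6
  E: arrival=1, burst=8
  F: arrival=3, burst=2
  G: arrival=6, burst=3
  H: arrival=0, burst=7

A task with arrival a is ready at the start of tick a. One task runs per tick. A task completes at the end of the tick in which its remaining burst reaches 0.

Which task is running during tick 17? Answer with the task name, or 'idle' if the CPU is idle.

running at tick 17 = D

t=0: queue=[A,B,H] q_used=0 → run A
t=1: queue=[A,B,H,E] q_used=1 → run A
t=2: queue=[B,H,E,A] q_used=0 → run B
t=3: queue=[B,H,E,A,C,F] q_used=1 → run B
t=4: queue=[H,E,A,C,F,B,D] q_used=0 → run H
t=5: queue=[H,E,A,C,F,B,D] q_used=1 → run H
t=6: queue=[E,A,C,F,B,D,H,G] q_used=0 → run E
t=7: queue=[E,A,C,F,B,D,H,G] q_used=1 → run E
t=8: queue=[A,C,F,B,D,H,G,E] q_used=0 → run A
t=9: queue=[A,C,F,B,D,H,G,E] q_used=1 → run A
t=10: queue=[C,F,B,D,H,G,E,A] q_used=0 → run C
t=11: queue=[C,F,B,D,H,G,E,A] q_used=1 → run C
t=12: queue=[F,B,D,H,G,E,A,C] q_used=0 → run F
t=13: queue=[F,B,D,H,G,E,A,C] q_used=1 → run F
t=14: queue=[B,D,H,G,E,A,C] q_used=0 → run B
t=15: queue=[B,D,H,G,E,A,C] q_used=1 → run B
t=16: queue=[D,H,G,E,A,C] q_used=0 → run D
t=17: queue=[D,H,G,E,A,C] q_used=1 → run D
t=18: queue=[H,G,E,A,C,D] q_used=0 → run H
t=19: queue=[H,G,E,A,C,D] q_used=1 → run H
t=20: queue=[G,E,A,C,D,H] q_used=0 → run G
t=21: queue=[G,E,A,C,D,H] q_used=1 → run G
t=22: queue=[E,A,C,D,H,G] q_used=0 → run E
t=23: queue=[E,A,C,D,H,G] q_used=1 → run E
t=24: queue=[A,C,D,H,G,E] q_used=0 → run A
t=25: queue=[A,C,D,H,G,E] q_used=1 → run A
t=26: queue=[C,D,H,G,E,A] q_used=0 → run C
t=27: queue=[D,H,G,E,A] q_used=0 → run D
t=28: queue=[D,H,G,E,A] q_used=1 → run D
t=29: queue=[H,G,E,A,D] q_used=0 → run H
t=30: queue=[H,G,E,A,D] q_used=1 → run H
t=31: queue=[G,E,A,D,H] q_used=0 → run G
t=32: queue=[E,A,D,H] q_used=0 → run E
t=33: queue=[E,A,D,H] q_used=1 → run E
t=34: queue=[A,D,H,E] q_used=0 → run A
t=35: queue=[A,D,H,E] q_used=1 → run A
t=36: queue=[D,H,E] q_used=0 → run D
t=37: queue=[D,H,E] q_used=1 → run D
t=38: queue=[H,E] q_used=0 → run H
t=39: queue=[E] q_used=0 → run E
t=40: queue=[E] q_used=1 → run E
t=41: (idle)
t=42: (idle)
t=43: (idle)
t=44: (idle)
t=45: (idle)
t=46: (idle)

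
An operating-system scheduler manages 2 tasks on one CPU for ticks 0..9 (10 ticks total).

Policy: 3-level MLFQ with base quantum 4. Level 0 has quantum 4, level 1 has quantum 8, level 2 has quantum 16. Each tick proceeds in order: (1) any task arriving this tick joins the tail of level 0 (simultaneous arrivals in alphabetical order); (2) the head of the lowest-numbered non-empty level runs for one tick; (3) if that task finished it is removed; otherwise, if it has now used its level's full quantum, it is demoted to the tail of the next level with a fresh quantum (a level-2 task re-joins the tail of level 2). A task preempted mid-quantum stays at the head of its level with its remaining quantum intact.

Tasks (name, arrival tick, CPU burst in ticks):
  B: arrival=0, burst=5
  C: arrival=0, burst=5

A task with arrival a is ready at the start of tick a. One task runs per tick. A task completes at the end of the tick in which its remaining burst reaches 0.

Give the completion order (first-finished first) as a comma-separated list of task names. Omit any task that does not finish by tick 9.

t=0: L0/L1/L2 = BC/-/- → run B
t=1: L0/L1/L2 = BC/-/- → run B
t=2: L0/L1/L2 = BC/-/- → run B
t=3: L0/L1/L2 = BC/-/- → run B
t=4: L0/L1/L2 = C/B/- → run C
t=5: L0/L1/L2 = C/B/- → run C
t=6: L0/L1/L2 = C/B/- → run C
t=7: L0/L1/L2 = C/B/- → run C
t=8: L0/L1/L2 = -/BC/- → run B
t=9: L0/L1/L2 = -/C/- → run C

completion order = B, C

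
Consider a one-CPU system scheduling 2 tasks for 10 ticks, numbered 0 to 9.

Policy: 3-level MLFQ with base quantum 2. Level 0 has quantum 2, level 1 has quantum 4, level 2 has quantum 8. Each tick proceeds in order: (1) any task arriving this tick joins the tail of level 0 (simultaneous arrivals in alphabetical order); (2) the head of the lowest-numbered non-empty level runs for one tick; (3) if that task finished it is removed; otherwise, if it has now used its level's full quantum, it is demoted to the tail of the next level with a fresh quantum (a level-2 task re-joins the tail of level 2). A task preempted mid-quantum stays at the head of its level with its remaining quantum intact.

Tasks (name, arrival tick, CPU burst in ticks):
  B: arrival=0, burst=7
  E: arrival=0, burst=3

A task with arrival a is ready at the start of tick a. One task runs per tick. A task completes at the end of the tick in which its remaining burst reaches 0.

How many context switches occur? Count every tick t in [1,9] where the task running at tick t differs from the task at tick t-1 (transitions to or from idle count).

context switches = 4

t=0: L0/L1/L2 = BE/-/- → run B
t=1: L0/L1/L2 = BE/-/- → run B
t=2: L0/L1/L2 = E/B/- → run E
t=3: L0/L1/L2 = E/B/- → run E
t=4: L0/L1/L2 = -/BE/- → run B
t=5: L0/L1/L2 = -/BE/- → run B
t=6: L0/L1/L2 = -/BE/- → run B
t=7: L0/L1/L2 = -/BE/- → run B
t=8: L0/L1/L2 = -/E/B → run E
t=9: L0/L1/L2 = -/-/B → run B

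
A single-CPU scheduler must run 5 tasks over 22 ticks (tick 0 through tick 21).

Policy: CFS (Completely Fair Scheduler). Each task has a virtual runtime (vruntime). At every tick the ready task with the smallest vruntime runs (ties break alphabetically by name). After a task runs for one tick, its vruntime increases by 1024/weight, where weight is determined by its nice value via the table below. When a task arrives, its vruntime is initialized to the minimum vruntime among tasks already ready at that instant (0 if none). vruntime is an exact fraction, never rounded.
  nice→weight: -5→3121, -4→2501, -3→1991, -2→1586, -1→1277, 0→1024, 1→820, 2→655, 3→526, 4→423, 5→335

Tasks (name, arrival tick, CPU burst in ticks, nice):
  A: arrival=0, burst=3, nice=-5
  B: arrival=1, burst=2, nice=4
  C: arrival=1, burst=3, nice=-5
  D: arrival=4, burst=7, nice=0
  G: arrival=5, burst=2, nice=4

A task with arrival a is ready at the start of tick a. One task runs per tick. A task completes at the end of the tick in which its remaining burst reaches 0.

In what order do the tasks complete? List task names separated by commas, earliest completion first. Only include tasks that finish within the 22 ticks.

completion order = A, C, B, G, D

t=0: vr[A=0] → run A
t=1: vr[A=1024/3121 B=1024/3121 C=1024/3121] → run A
t=2: vr[A=2048/3121 B=1024/3121 C=1024/3121] → run B
t=3: vr[A=2048/3121 B=3629056/1320183 C=1024/3121] → run C
t=4: vr[A=2048/3121 B=3629056/1320183 C=2048/3121 D=2048/3121] → run A
t=5: vr[B=3629056/1320183 C=2048/3121 D=2048/3121 G=2048/3121] → run C
t=6: vr[B=3629056/1320183 C=3072/3121 D=2048/3121 G=2048/3121] → run D
t=7: vr[B=3629056/1320183 C=3072/3121 D=5169/3121 G=2048/3121] → run G
t=8: vr[B=3629056/1320183 C=3072/3121 D=5169/3121 G=4062208/1320183] → run C
t=9: vr[B=3629056/1320183 D=5169/3121 G=4062208/1320183] → run D
t=10: vr[B=3629056/1320183 D=8290/3121 G=4062208/1320183] → run D
t=11: vr[B=3629056/1320183 D=11411/3121 G=4062208/1320183] → run B
t=12: vr[D=11411/3121 G=4062208/1320183] → run G
t=13: vr[D=11411/3121] → run D
t=14: vr[D=14532/3121] → run D
t=15: vr[D=17653/3121] → run D
t=16: vr[D=20774/3121] → run D
t=17: (idle)
t=18: (idle)
t=19: (idle)
t=20: (idle)
t=21: (idle)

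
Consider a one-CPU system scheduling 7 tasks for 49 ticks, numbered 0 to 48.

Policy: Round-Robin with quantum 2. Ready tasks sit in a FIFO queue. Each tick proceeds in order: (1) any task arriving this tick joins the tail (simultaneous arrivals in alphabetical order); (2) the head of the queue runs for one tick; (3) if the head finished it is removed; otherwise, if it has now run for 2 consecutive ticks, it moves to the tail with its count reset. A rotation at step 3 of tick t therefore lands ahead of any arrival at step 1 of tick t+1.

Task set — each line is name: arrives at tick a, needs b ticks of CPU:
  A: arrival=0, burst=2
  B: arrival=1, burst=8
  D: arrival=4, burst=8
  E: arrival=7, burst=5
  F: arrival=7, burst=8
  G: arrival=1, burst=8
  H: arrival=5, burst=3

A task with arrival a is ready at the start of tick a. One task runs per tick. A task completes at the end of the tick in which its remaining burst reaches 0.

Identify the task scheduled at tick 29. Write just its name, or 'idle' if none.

t=0: queue=[A] q_used=0 → run A
t=1: queue=[A,B,G] q_used=1 → run A
t=2: queue=[B,G] q_used=0 → run B
t=3: queue=[B,G] q_used=1 → run B
t=4: queue=[G,B,D] q_used=0 → run G
t=5: queue=[G,B,D,H] q_used=1 → run G
t=6: queue=[B,D,H,G] q_used=0 → run B
t=7: queue=[B,D,H,G,E,F] q_used=1 → run B
t=8: queue=[D,H,G,E,F,B] q_used=0 → run D
t=9: queue=[D,H,G,E,F,B] q_used=1 → run D
t=10: queue=[H,G,E,F,B,D] q_used=0 → run H
t=11: queue=[H,G,E,F,B,D] q_used=1 → run H
t=12: queue=[G,E,F,B,D,H] q_used=0 → run G
t=13: queue=[G,E,F,B,D,H] q_used=1 → run G
t=14: queue=[E,F,B,D,H,G] q_used=0 → run E
t=15: queue=[E,F,B,D,H,G] q_used=1 → run E
t=16: queue=[F,B,D,H,G,E] q_used=0 → run F
t=17: queue=[F,B,D,H,G,E] q_used=1 → run F
t=18: queue=[B,D,H,G,E,F] q_used=0 → run B
t=19: queue=[B,D,H,G,E,F] q_used=1 → run B
t=20: queue=[D,H,G,E,F,B] q_used=0 → run D
t=21: queue=[D,H,G,E,F,B] q_used=1 → run D
t=22: queue=[H,G,E,F,B,D] q_used=0 → run H
t=23: queue=[G,E,F,B,D] q_used=0 → run G
t=24: queue=[G,E,F,B,D] q_used=1 → run G
t=25: queue=[E,F,B,D,G] q_used=0 → run E
t=26: queue=[E,F,B,D,G] q_used=1 → run E
t=27: queue=[F,B,D,G,E] q_used=0 → run F
t=28: queue=[F,B,D,G,E] q_used=1 → run F
t=29: queue=[B,D,G,E,F] q_used=0 → run B
t=30: queue=[B,D,G,E,F] q_used=1 → run B
t=31: queue=[D,G,E,F] q_used=0 → run D
t=32: queue=[D,G,E,F] q_used=1 → run D
t=33: queue=[G,E,F,D] q_used=0 → run G
t=34: queue=[G,E,F,D] q_used=1 → run G
t=35: queue=[E,F,D] q_used=0 → run E
t=36: queue=[F,D] q_used=0 → run F
t=37: queue=[F,D] q_used=1 → run F
t=38: queue=[D,F] q_used=0 → run D
t=39: queue=[D,F] q_used=1 → run D
t=40: queue=[F] q_used=0 → run F
t=41: queue=[F] q_used=1 → run F
t=42: (idle)
t=43: (idle)
t=44: (idle)
t=45: (idle)
t=46: (idle)
t=47: (idle)
t=48: (idle)

running at tick 29 = B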